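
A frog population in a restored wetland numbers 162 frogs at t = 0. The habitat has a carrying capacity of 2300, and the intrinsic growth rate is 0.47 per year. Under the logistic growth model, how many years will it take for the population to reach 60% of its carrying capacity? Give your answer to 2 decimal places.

A = (K − N₀)/N₀ = (2300 − 162)/162 = 13.198.
Solve 2300/(1 + 13.198·e^(−0.47t)) = 1380: 1 + 13.198·e^(−0.47t) = 1.6667, so e^(−0.47t) = 0.0505145.
−0.47·t = ln(0.0505145) = -2.9855, so t = 2.9855/0.47 = 6.3521.

6.35 years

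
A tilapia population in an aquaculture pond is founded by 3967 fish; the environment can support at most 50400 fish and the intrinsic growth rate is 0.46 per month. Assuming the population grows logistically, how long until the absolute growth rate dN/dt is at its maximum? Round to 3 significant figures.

5.35 months

Logistic growth is fastest at N = K/2 = 25200.
A = (K − N₀)/N₀ = 11.705. Set K/(1 + A·e^(−rt)) = K/2 → A·e^(−rt) = 1.
e^(−0.46t) = 1/11.705 = 0.0854349, so t = ln(11.705)/0.46 = 2.46/0.46 = 5.3478.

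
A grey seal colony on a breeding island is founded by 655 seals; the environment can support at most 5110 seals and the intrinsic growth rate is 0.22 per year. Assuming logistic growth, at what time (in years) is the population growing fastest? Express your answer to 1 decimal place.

8.7 years

Logistic growth is fastest at N = K/2 = 2555.
A = (K − N₀)/N₀ = 6.8015. Set K/(1 + A·e^(−rt)) = K/2 → A·e^(−rt) = 1.
e^(−0.22t) = 1/6.8015 = 0.147026, so t = ln(6.8015)/0.22 = 1.9171/0.22 = 8.7143.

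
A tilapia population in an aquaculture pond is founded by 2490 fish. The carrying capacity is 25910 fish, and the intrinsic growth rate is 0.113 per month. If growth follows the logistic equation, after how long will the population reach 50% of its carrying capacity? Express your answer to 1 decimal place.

A = (K − N₀)/N₀ = (25910 − 2490)/2490 = 9.4056.
Solve 25910/(1 + 9.4056·e^(−0.113t)) = 12955: 1 + 9.4056·e^(−0.113t) = 2, so e^(−0.113t) = 0.106319.
−0.113·t = ln(0.106319) = -2.2413, so t = 2.2413/0.113 = 19.835.

19.8 months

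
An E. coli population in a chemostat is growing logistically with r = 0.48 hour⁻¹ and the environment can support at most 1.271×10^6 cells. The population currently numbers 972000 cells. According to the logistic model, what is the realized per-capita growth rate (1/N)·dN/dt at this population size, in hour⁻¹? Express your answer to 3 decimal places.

(1/N)·dN/dt = r(1 − N/K) = 0.48 × (1 − 972000/1.271×10^6).
= 0.48 × 0.23525 = 0.11292.

0.113 per hour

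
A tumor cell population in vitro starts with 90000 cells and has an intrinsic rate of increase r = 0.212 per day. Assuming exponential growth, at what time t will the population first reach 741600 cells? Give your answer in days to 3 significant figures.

9.95 days

Set N₀·e^(rt) = 741600: e^(0.212·t) = 741600/90000 = 8.24.
0.212·t = ln(8.24) = 2.109, so t = 2.109/0.212 = 9.9481.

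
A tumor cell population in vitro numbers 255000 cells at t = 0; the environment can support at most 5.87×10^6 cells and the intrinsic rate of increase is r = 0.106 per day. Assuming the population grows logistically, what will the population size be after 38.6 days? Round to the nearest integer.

4290929 cells

A = (K − N₀)/N₀ = (5.87×10^6 − 255000)/255000 = 22.02.
N(t) = K/(1 + A·e^(−rt)) = 5.87×10^6/(1 + 22.02×e^(−0.106×38.6)).
e^(−4.092) = 0.016712; denominator = 1 + 22.02×0.016712 = 1.368.
N = 5.87×10^6/1.368 = 4.290929×10^6.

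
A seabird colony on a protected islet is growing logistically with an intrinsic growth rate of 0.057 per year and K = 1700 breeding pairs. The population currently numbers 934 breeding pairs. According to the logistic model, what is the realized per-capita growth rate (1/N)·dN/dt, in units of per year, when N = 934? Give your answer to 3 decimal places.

(1/N)·dN/dt = r(1 − N/K) = 0.057 × (1 − 934/1700).
= 0.057 × 0.45059 = 0.025684.

0.026 per year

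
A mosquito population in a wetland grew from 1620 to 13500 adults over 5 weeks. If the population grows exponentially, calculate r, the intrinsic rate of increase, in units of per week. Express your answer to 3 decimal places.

0.424 per week

From N(t) = N₀·e^(rt): e^(r·5) = 13500/1620 = 8.3333.
r·5 = ln(8.3333) = 2.1203, so r = 2.1203/5 = 0.42405.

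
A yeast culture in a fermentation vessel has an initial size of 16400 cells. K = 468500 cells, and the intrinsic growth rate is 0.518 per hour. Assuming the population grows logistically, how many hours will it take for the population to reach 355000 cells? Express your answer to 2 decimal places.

A = (K − N₀)/N₀ = (468500 − 16400)/16400 = 27.567.
Solve 468500/(1 + 27.567·e^(−0.518t)) = 355000: 1 + 27.567·e^(−0.518t) = 1.3197, so e^(−0.518t) = 0.0115978.
−0.518·t = ln(0.0115978) = -4.4569, so t = 4.4569/0.518 = 8.6041.

8.60 hours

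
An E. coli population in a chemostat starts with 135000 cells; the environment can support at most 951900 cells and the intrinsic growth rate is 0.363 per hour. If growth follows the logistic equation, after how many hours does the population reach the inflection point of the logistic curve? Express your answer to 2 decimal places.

Logistic growth is fastest at N = K/2 = 475950.
A = (K − N₀)/N₀ = 6.0511. Set K/(1 + A·e^(−rt)) = K/2 → A·e^(−rt) = 1.
e^(−0.363t) = 1/6.0511 = 0.165259, so t = ln(6.0511)/0.363 = 1.8002/0.363 = 4.9593.

4.96 hours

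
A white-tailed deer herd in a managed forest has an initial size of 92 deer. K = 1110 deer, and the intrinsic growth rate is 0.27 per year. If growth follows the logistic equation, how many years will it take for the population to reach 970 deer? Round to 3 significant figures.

A = (K − N₀)/N₀ = (1110 − 92)/92 = 11.065.
Solve 1110/(1 + 11.065·e^(−0.27t)) = 970: 1 + 11.065·e^(−0.27t) = 1.1443, so e^(−0.27t) = 0.0130436.
−0.27·t = ln(0.0130436) = -4.3395, so t = 4.3395/0.27 = 16.072.

16.1 years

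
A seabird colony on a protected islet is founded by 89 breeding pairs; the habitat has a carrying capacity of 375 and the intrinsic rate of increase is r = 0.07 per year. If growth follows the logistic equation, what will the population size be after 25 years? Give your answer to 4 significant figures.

A = (K − N₀)/N₀ = (375 − 89)/89 = 3.2135.
N(t) = K/(1 + A·e^(−rt)) = 375/(1 + 3.2135×e^(−0.07×25)).
e^(−1.75) = 0.17377; denominator = 1 + 3.2135×0.17377 = 1.5584.
N = 375/1.5584 = 240.628.

240.6 breeding pairs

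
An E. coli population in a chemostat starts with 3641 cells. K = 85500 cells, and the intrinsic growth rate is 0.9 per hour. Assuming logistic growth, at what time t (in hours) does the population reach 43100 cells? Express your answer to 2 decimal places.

3.48 hours

A = (K − N₀)/N₀ = (85500 − 3641)/3641 = 22.483.
Solve 85500/(1 + 22.483·e^(−0.9t)) = 43100: 1 + 22.483·e^(−0.9t) = 1.9838, so e^(−0.9t) = 0.0437565.
−0.9·t = ln(0.0437565) = -3.1291, so t = 3.1291/0.9 = 3.4768.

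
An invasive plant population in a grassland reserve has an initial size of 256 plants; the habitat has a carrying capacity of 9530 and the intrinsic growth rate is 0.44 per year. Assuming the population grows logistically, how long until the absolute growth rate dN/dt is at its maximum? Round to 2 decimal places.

8.16 years

Logistic growth is fastest at N = K/2 = 4765.
A = (K − N₀)/N₀ = 36.227. Set K/(1 + A·e^(−rt)) = K/2 → A·e^(−rt) = 1.
e^(−0.44t) = 1/36.227 = 0.0276041, so t = ln(36.227)/0.44 = 3.5898/0.44 = 8.1586.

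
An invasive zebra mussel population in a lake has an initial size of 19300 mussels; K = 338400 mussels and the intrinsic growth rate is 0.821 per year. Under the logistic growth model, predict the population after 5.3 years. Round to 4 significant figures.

279000 mussels

A = (K − N₀)/N₀ = (338400 − 19300)/19300 = 16.534.
N(t) = K/(1 + A·e^(−rt)) = 338400/(1 + 16.534×e^(−0.821×5.3)).
e^(−4.351) = 0.01289; denominator = 1 + 16.534×0.01289 = 1.2131.
N = 338400/1.2131 = 278950.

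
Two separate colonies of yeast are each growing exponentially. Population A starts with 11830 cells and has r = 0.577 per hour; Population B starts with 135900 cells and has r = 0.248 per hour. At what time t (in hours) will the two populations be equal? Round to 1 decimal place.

Set 11830·e^(0.577t) = 135900·e^(0.248t).
e^((0.577 − 0.248)t) = 135900/11830 → e^(0.329·t) = 11.488.
0.329·t = ln(11.488) = 2.4413, so t = 2.4413/0.329 = 7.4203.

7.4 hours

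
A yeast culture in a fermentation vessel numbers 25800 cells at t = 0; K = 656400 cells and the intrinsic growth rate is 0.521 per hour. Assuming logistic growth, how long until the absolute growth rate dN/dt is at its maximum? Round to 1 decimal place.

Logistic growth is fastest at N = K/2 = 328200.
A = (K − N₀)/N₀ = 24.442. Set K/(1 + A·e^(−rt)) = K/2 → A·e^(−rt) = 1.
e^(−0.521t) = 1/24.442 = 0.0409134, so t = ln(24.442)/0.521 = 3.1963/0.521 = 6.1349.

6.1 hours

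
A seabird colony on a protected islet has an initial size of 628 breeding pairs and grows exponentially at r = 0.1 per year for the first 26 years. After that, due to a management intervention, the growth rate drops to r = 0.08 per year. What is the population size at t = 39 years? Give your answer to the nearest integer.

Phase 1: N(26) = 628·e^(0.1×26) = 628·e^2.6 = 8455.23.
Phase 2 runs for 39 − 26 = 13 years at r = 0.08.
N(39) = 8455.23·e^(0.08×13) = 8455.23·e^1.04 = 23921.7.

23922 breeding pairs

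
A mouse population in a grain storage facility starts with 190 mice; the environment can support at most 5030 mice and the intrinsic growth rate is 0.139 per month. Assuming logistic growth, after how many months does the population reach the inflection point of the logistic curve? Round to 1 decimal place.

23.3 months

Logistic growth is fastest at N = K/2 = 2515.
A = (K − N₀)/N₀ = 25.474. Set K/(1 + A·e^(−rt)) = K/2 → A·e^(−rt) = 1.
e^(−0.139t) = 1/25.474 = 0.0392562, so t = ln(25.474)/0.139 = 3.2376/0.139 = 23.292.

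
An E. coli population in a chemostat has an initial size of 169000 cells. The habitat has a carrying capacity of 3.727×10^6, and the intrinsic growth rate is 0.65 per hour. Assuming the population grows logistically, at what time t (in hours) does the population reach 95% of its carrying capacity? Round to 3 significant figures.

9.22 hours

A = (K − N₀)/N₀ = (3.727×10^6 − 169000)/169000 = 21.053.
Solve 3.727×10^6/(1 + 21.053·e^(−0.65t)) = 3.54065×10^6: 1 + 21.053·e^(−0.65t) = 1.0526, so e^(−0.65t) = 0.00249993.
−0.65·t = ln(0.00249993) = -5.9915, so t = 5.9915/0.65 = 9.2177.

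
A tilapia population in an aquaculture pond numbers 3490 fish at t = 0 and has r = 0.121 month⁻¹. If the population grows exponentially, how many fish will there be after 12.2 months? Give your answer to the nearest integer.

N(t) = N₀·e^(rt) = 3490 × e^(0.121×12.2) = 3490 × e^1.476.
e^1.476 ≈ 4.3763, so N ≈ 3490 × 4.3763 = 15273.2.

15273 fish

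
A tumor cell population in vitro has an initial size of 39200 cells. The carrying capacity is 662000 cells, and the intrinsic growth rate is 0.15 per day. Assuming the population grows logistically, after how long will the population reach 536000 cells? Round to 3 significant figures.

28.1 days

A = (K − N₀)/N₀ = (662000 − 39200)/39200 = 15.888.
Solve 662000/(1 + 15.888·e^(−0.15t)) = 536000: 1 + 15.888·e^(−0.15t) = 1.2351, so e^(−0.15t) = 0.014796.
−0.15·t = ln(0.014796) = -4.2134, so t = 4.2134/0.15 = 28.089.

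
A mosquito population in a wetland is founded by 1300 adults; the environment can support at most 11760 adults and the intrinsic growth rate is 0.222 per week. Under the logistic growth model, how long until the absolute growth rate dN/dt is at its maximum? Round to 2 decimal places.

9.39 weeks

Logistic growth is fastest at N = K/2 = 5880.
A = (K − N₀)/N₀ = 8.0462. Set K/(1 + A·e^(−rt)) = K/2 → A·e^(−rt) = 1.
e^(−0.222t) = 1/8.0462 = 0.124283, so t = ln(8.0462)/0.222 = 2.0852/0.222 = 9.3928.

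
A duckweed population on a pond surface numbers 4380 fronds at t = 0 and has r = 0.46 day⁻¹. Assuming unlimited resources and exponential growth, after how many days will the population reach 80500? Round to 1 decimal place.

Set N₀·e^(rt) = 80500: e^(0.46·t) = 80500/4380 = 18.379.
0.46·t = ln(18.379) = 2.9112, so t = 2.9112/0.46 = 6.3287.

6.3 days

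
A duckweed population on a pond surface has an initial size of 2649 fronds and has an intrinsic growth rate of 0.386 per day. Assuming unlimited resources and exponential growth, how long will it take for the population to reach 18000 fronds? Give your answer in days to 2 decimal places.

4.96 days

Set N₀·e^(rt) = 18000: e^(0.386·t) = 18000/2649 = 6.795.
0.386·t = ln(6.795) = 1.9162, so t = 1.9162/0.386 = 4.9642.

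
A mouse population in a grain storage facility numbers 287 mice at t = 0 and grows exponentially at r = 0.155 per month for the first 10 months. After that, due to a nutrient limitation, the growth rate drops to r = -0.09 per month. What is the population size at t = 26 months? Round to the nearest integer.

320 mice

Phase 1: N(10) = 287·e^(0.155×10) = 287·e^1.55 = 1352.19.
Phase 2 runs for 26 − 10 = 16 months at r = -0.09.
N(26) = 1352.19·e^(-0.09×16) = 1352.19·e^-1.44 = 320.372.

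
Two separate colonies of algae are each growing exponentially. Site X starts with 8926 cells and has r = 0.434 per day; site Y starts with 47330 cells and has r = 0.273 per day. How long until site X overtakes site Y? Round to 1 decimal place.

10.4 days

Set 8926·e^(0.434t) = 47330·e^(0.273t).
e^((0.434 − 0.273)t) = 47330/8926 → e^(0.161·t) = 5.3025.
0.161·t = ln(5.3025) = 1.6682, so t = 1.6682/0.161 = 10.361.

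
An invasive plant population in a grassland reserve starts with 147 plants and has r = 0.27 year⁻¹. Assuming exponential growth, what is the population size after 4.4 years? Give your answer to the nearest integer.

482 plants

N(t) = N₀·e^(rt) = 147 × e^(0.27×4.4) = 147 × e^1.188.
e^1.188 ≈ 3.2805, so N ≈ 147 × 3.2805 = 482.236.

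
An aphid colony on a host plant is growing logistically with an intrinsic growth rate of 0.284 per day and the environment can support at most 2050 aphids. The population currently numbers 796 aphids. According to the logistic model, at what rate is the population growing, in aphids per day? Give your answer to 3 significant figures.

138 aphids per day

dN/dt = rN(1 − N/K) = 0.284 × 796 × (1 − 796/2050).
1 − 796/2050 = 0.61171; dN/dt = 0.284 × 796 × 0.61171 = 138.29.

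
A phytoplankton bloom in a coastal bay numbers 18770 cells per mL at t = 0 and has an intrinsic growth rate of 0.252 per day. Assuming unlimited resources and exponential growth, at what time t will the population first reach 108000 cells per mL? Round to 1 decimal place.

Set N₀·e^(rt) = 108000: e^(0.252·t) = 108000/18770 = 5.7539.
0.252·t = ln(5.7539) = 1.7499, so t = 1.7499/0.252 = 6.9439.

6.9 days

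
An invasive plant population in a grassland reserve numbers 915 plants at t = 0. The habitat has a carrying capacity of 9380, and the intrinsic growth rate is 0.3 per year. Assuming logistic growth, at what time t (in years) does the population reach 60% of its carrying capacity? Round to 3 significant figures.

8.77 years

A = (K − N₀)/N₀ = (9380 − 915)/915 = 9.2514.
Solve 9380/(1 + 9.2514·e^(−0.3t)) = 5628: 1 + 9.2514·e^(−0.3t) = 1.6667, so e^(−0.3t) = 0.0720614.
−0.3·t = ln(0.0720614) = -2.6302, so t = 2.6302/0.3 = 8.7675.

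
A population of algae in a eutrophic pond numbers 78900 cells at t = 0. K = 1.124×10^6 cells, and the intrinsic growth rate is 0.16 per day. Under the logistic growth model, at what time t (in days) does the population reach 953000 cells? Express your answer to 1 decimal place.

26.9 days

A = (K − N₀)/N₀ = (1.124×10^6 − 78900)/78900 = 13.246.
Solve 1.124×10^6/(1 + 13.246·e^(−0.16t)) = 953000: 1 + 13.246·e^(−0.16t) = 1.1794, so e^(−0.16t) = 0.0135464.
−0.16·t = ln(0.0135464) = -4.3016, so t = 4.3016/0.16 = 26.885.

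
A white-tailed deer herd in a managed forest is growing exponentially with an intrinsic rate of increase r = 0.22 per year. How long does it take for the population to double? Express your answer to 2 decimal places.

3.15 years

Doubling time t_d = ln(2)/r = 0.6931/0.22 = 3.1507.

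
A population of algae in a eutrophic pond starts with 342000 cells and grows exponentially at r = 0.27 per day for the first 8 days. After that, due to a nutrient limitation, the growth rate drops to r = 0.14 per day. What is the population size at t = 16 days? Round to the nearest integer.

9088914 cells

Phase 1: N(8) = 342000·e^(0.27×8) = 342000·e^2.16 = 2.965529×10^6.
Phase 2 runs for 16 − 8 = 8 days at r = 0.14.
N(16) = 2.965529×10^6·e^(0.14×8) = 2.965529×10^6·e^1.12 = 9.088914×10^6.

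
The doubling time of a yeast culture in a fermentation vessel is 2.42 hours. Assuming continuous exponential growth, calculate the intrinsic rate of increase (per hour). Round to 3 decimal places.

0.286 per hour

r = ln(2)/t_d = 0.6931/2.42 = 0.28642.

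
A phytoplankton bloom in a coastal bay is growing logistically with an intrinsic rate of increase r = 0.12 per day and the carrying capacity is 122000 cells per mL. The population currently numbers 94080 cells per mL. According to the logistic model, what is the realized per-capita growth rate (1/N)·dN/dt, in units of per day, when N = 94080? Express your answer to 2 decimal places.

(1/N)·dN/dt = r(1 − N/K) = 0.12 × (1 − 94080/122000).
= 0.12 × 0.22885 = 0.027462.

0.03 per day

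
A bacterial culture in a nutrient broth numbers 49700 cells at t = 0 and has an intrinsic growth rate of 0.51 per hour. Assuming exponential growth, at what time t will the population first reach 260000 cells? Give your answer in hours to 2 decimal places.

Set N₀·e^(rt) = 260000: e^(0.51·t) = 260000/49700 = 5.2314.
0.51·t = ln(5.2314) = 1.6547, so t = 1.6547/0.51 = 3.2445.

3.24 hours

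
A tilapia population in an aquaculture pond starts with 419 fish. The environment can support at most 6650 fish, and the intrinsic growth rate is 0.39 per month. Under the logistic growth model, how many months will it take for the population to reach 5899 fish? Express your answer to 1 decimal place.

A = (K − N₀)/N₀ = (6650 − 419)/419 = 14.871.
Solve 6650/(1 + 14.871·e^(−0.39t)) = 5899: 1 + 14.871·e^(−0.39t) = 1.1273, so e^(−0.39t) = 0.00856087.
−0.39·t = ln(0.00856087) = -4.7606, so t = 4.7606/0.39 = 12.207.

12.2 months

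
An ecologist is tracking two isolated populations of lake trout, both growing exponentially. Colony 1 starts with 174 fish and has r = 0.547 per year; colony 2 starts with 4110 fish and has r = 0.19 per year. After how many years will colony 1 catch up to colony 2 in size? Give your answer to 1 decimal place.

Set 174·e^(0.547t) = 4110·e^(0.19t).
e^((0.547 − 0.19)t) = 4110/174 → e^(0.357·t) = 23.621.
0.357·t = ln(23.621) = 3.1621, so t = 3.1621/0.357 = 8.8575.

8.9 years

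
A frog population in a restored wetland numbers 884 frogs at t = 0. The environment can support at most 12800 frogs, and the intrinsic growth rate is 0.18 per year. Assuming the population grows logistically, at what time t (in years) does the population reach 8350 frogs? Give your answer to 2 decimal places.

A = (K − N₀)/N₀ = (12800 − 884)/884 = 13.48.
Solve 12800/(1 + 13.48·e^(−0.18t)) = 8350: 1 + 13.48·e^(−0.18t) = 1.5329, so e^(−0.18t) = 0.0395362.
−0.18·t = ln(0.0395362) = -3.2305, so t = 3.2305/0.18 = 17.947.

17.95 years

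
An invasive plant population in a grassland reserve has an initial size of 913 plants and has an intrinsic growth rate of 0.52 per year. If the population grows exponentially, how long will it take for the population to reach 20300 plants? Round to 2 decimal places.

Set N₀·e^(rt) = 20300: e^(0.52·t) = 20300/913 = 22.234.
0.52·t = ln(22.234) = 3.1016, so t = 3.1016/0.52 = 5.9647.

5.96 years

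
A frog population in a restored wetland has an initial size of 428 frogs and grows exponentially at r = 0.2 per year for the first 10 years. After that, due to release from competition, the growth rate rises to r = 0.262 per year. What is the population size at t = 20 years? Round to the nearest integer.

43439 frogs

Phase 1: N(10) = 428·e^(0.2×10) = 428·e^2 = 3162.52.
Phase 2 runs for 20 − 10 = 10 years at r = 0.262.
N(20) = 3162.52·e^(0.262×10) = 3162.52·e^2.62 = 43439.4.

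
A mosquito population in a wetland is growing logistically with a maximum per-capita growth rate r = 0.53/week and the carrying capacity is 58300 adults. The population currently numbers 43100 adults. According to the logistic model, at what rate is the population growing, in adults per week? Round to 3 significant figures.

dN/dt = rN(1 − N/K) = 0.53 × 43100 × (1 − 43100/58300).
1 − 43100/58300 = 0.26072; dN/dt = 0.53 × 43100 × 0.26072 = 5955.6.

5960 adults per week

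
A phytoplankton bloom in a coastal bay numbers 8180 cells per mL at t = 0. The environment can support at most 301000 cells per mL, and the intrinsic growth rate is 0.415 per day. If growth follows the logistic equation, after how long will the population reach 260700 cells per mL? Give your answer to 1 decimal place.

13.1 days

A = (K − N₀)/N₀ = (301000 − 8180)/8180 = 35.797.
Solve 301000/(1 + 35.797·e^(−0.415t)) = 260700: 1 + 35.797·e^(−0.415t) = 1.1546, so e^(−0.415t) = 0.00431834.
−0.415·t = ln(0.00431834) = -5.4449, so t = 5.4449/0.415 = 13.12.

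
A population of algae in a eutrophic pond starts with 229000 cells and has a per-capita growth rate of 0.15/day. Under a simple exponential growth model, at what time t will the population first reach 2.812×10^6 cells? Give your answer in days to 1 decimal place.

Set N₀·e^(rt) = 2.812×10^6: e^(0.15·t) = 2.812×10^6/229000 = 12.279.
0.15·t = ln(12.279) = 2.5079, so t = 2.5079/0.15 = 16.72.

16.7 days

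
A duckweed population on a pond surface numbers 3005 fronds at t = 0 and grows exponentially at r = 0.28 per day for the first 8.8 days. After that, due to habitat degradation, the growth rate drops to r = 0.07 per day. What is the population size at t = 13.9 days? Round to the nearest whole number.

50465 fronds

Phase 1: N(8.8) = 3005·e^(0.28×8.8) = 3005·e^2.464 = 35313.9.
Phase 2 runs for 13.9 − 8.8 = 5.1 days at r = 0.07.
N(13.9) = 35313.9·e^(0.07×5.1) = 35313.9·e^0.357 = 50464.9.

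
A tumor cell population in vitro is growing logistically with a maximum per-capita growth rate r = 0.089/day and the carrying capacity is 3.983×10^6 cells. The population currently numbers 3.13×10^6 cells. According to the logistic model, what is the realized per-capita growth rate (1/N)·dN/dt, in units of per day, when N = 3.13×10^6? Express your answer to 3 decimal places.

(1/N)·dN/dt = r(1 − N/K) = 0.089 × (1 − 3.13×10^6/3.983×10^6).
= 0.089 × 0.21416 = 0.01906.

0.019 per day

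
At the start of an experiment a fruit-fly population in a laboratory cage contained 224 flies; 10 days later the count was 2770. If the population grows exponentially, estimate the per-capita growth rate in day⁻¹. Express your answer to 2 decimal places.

From N(t) = N₀·e^(rt): e^(r·10) = 2770/224 = 12.366.
r·10 = ln(12.366) = 2.515, so r = 2.515/10 = 0.2515.

0.25 per day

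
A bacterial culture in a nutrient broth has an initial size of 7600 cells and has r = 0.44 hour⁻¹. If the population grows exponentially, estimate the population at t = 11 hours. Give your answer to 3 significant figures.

N(t) = N₀·e^(rt) = 7600 × e^(0.44×11) = 7600 × e^4.84.
e^4.84 ≈ 126.47, so N ≈ 7600 × 126.47 = 961167.

961000 cells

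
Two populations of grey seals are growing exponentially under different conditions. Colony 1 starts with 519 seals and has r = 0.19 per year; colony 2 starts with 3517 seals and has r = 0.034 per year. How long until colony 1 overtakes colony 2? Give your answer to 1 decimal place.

Set 519·e^(0.19t) = 3517·e^(0.034t).
e^((0.19 − 0.034)t) = 3517/519 → e^(0.156·t) = 6.7765.
0.156·t = ln(6.7765) = 1.9135, so t = 1.9135/0.156 = 12.266.

12.3 years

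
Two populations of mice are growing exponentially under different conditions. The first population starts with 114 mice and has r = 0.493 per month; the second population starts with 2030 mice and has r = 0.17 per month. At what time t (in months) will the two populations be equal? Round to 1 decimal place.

Set 114·e^(0.493t) = 2030·e^(0.17t).
e^((0.493 − 0.17)t) = 2030/114 → e^(0.323·t) = 17.807.
0.323·t = ln(17.807) = 2.8796, so t = 2.8796/0.323 = 8.9151.

8.9 months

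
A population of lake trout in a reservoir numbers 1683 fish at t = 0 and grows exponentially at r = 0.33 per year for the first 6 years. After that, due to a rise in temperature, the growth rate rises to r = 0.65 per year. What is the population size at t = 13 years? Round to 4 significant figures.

1154000 fish

Phase 1: N(6) = 1683·e^(0.33×6) = 1683·e^1.98 = 12189.5.
Phase 2 runs for 13 − 6 = 7 years at r = 0.65.
N(13) = 12189.5·e^(0.65×7) = 12189.5·e^4.55 = 1.153525×10^6.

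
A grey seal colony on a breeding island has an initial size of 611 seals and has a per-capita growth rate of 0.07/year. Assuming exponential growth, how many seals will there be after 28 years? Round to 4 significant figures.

N(t) = N₀·e^(rt) = 611 × e^(0.07×28) = 611 × e^1.96.
e^1.96 ≈ 7.0993, so N ≈ 611 × 7.0993 = 4337.69.

4338 seals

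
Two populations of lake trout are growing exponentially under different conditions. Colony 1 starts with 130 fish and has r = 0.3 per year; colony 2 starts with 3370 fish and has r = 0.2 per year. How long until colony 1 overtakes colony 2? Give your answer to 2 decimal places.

32.55 years

Set 130·e^(0.3t) = 3370·e^(0.2t).
e^((0.3 − 0.2)t) = 3370/130 → e^(0.1·t) = 25.923.
0.1·t = ln(25.923) = 3.2551, so t = 3.2551/0.1 = 32.551.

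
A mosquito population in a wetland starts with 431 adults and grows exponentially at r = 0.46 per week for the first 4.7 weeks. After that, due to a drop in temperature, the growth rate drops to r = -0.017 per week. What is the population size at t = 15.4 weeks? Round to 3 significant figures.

Phase 1: N(4.7) = 431·e^(0.46×4.7) = 431·e^2.162 = 3744.74.
Phase 2 runs for 15.4 − 4.7 = 10.7 weeks at r = -0.017.
N(15.4) = 3744.74·e^(-0.017×10.7) = 3744.74·e^-0.1819 = 3121.93.

3120 adults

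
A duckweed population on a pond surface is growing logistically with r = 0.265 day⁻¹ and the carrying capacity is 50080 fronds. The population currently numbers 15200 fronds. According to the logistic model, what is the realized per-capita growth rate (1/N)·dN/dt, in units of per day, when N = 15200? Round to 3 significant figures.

0.185 per day

(1/N)·dN/dt = r(1 − N/K) = 0.265 × (1 − 15200/50080).
= 0.265 × 0.69649 = 0.18457.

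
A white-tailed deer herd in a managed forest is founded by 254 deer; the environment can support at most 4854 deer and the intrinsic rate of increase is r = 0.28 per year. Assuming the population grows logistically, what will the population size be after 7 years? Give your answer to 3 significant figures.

1370 deer

A = (K − N₀)/N₀ = (4854 − 254)/254 = 18.11.
N(t) = K/(1 + A·e^(−rt)) = 4854/(1 + 18.11×e^(−0.28×7)).
e^(−1.96) = 0.14086; denominator = 1 + 18.11×0.14086 = 3.551.
N = 4854/3.551 = 1366.95.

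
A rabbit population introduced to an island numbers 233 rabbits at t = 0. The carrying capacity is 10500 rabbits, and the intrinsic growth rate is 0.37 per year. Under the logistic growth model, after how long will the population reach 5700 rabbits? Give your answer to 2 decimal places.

10.70 years

A = (K − N₀)/N₀ = (10500 − 233)/233 = 44.064.
Solve 10500/(1 + 44.064·e^(−0.37t)) = 5700: 1 + 44.064·e^(−0.37t) = 1.8421, so e^(−0.37t) = 0.0191108.
−0.37·t = ln(0.0191108) = -3.9575, so t = 3.9575/0.37 = 10.696.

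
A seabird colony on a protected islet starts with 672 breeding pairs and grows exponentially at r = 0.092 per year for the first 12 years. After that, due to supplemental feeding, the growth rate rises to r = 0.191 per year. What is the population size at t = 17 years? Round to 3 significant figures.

5270 breeding pairs

Phase 1: N(12) = 672·e^(0.092×12) = 672·e^1.104 = 2026.89.
Phase 2 runs for 17 − 12 = 5 years at r = 0.191.
N(17) = 2026.89·e^(0.191×5) = 2026.89·e^0.955 = 5267.22.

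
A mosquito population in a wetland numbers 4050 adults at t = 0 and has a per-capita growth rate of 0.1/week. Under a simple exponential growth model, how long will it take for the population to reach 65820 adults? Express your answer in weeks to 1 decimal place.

Set N₀·e^(rt) = 65820: e^(0.1·t) = 65820/4050 = 16.252.
0.1·t = ln(16.252) = 2.7882, so t = 2.7882/0.1 = 27.882.

27.9 weeks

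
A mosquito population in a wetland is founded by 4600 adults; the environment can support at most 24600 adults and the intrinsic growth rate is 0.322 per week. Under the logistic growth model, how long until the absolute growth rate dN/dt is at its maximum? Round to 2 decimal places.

4.56 weeks

Logistic growth is fastest at N = K/2 = 12300.
A = (K − N₀)/N₀ = 4.3478. Set K/(1 + A·e^(−rt)) = K/2 → A·e^(−rt) = 1.
e^(−0.322t) = 1/4.3478 = 0.23, so t = ln(4.3478)/0.322 = 1.4697/0.322 = 4.5642.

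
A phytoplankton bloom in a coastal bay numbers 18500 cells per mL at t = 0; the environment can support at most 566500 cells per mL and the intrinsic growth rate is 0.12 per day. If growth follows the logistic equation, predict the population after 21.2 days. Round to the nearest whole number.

A = (K − N₀)/N₀ = (566500 − 18500)/18500 = 29.622.
N(t) = K/(1 + A·e^(−rt)) = 566500/(1 + 29.622×e^(−0.12×21.2)).
e^(−2.544) = 0.078552; denominator = 1 + 29.622×0.078552 = 3.3268.
N = 566500/3.3268 = 170282.

170282 cells per mL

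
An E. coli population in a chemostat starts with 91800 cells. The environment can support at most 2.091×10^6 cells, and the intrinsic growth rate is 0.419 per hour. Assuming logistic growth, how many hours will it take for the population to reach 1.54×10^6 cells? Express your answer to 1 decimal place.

9.8 hours

A = (K − N₀)/N₀ = (2.091×10^6 − 91800)/91800 = 21.778.
Solve 2.091×10^6/(1 + 21.778·e^(−0.419t)) = 1.54×10^6: 1 + 21.778·e^(−0.419t) = 1.3578, so e^(−0.419t) = 0.0164292.
−0.419·t = ln(0.0164292) = -4.1087, so t = 4.1087/0.419 = 9.8059.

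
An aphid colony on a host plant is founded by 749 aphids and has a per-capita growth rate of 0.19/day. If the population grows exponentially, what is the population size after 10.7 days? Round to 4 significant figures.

N(t) = N₀·e^(rt) = 749 × e^(0.19×10.7) = 749 × e^2.033.
e^2.033 ≈ 7.637, so N ≈ 749 × 7.637 = 5720.09.

5720 aphids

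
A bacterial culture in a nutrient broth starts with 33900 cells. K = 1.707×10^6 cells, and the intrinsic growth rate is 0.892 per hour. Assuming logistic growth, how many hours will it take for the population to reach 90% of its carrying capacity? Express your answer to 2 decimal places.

6.83 hours

A = (K − N₀)/N₀ = (1.707×10^6 − 33900)/33900 = 49.354.
Solve 1.707×10^6/(1 + 49.354·e^(−0.892t)) = 1.5363×10^6: 1 + 49.354·e^(−0.892t) = 1.1111, so e^(−0.892t) = 0.00225131.
−0.892·t = ln(0.00225131) = -6.0962, so t = 6.0962/0.892 = 6.8344.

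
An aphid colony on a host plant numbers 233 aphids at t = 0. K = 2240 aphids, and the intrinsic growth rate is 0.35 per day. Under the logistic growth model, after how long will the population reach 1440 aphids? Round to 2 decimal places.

7.83 days

A = (K − N₀)/N₀ = (2240 − 233)/233 = 8.6137.
Solve 2240/(1 + 8.6137·e^(−0.35t)) = 1440: 1 + 8.6137·e^(−0.35t) = 1.5556, so e^(−0.35t) = 0.0644965.
−0.35·t = ln(0.0644965) = -2.7411, so t = 2.7411/0.35 = 7.8318.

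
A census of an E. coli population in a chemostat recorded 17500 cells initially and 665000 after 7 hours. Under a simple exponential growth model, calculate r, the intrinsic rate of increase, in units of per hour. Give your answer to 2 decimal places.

From N(t) = N₀·e^(rt): e^(r·7) = 665000/17500 = 38.
r·7 = ln(38) = 3.6376, so r = 3.6376/7 = 0.51966.

0.52 per hour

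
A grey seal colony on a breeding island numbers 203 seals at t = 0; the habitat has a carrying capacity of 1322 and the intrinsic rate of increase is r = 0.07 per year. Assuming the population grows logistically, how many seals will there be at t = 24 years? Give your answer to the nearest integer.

A = (K − N₀)/N₀ = (1322 − 203)/203 = 5.5123.
N(t) = K/(1 + A·e^(−rt)) = 1322/(1 + 5.5123×e^(−0.07×24)).
e^(−1.68) = 0.18637; denominator = 1 + 5.5123×0.18637 = 2.0274.
N = 1322/2.0274 = 652.082.

652 seals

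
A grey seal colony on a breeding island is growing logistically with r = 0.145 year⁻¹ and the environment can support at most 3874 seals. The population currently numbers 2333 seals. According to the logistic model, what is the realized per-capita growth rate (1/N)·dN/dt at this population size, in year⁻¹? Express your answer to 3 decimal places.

0.058 per year

(1/N)·dN/dt = r(1 − N/K) = 0.145 × (1 − 2333/3874).
= 0.145 × 0.39778 = 0.057678.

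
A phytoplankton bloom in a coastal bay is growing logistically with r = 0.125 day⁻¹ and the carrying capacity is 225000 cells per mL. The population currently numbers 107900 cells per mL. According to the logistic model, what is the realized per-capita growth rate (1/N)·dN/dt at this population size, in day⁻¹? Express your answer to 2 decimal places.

(1/N)·dN/dt = r(1 − N/K) = 0.125 × (1 − 107900/225000).
= 0.125 × 0.52044 = 0.065056.

0.07 per day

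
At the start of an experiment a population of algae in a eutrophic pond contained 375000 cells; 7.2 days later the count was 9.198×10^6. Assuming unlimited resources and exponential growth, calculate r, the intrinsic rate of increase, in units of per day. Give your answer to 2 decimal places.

0.44 per day

From N(t) = N₀·e^(rt): e^(r·7.2) = 9.198×10^6/375000 = 24.528.
r·7.2 = ln(24.528) = 3.1998, so r = 3.1998/7.2 = 0.44442.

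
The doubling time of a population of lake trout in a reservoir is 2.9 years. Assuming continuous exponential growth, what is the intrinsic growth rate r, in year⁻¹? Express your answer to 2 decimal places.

r = ln(2)/t_d = 0.6931/2.9 = 0.23902.

0.24 per year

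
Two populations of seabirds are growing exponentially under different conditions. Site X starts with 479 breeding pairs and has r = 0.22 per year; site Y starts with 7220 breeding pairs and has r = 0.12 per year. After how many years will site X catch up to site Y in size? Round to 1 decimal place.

Set 479·e^(0.22t) = 7220·e^(0.12t).
e^((0.22 − 0.12)t) = 7220/479 → e^(0.1·t) = 15.073.
0.1·t = ln(15.073) = 2.7129, so t = 2.7129/0.1 = 27.129.

27.1 years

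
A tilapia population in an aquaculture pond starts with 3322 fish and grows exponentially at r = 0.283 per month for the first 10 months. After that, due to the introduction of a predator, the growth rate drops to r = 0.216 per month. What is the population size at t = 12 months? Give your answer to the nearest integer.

86710 fish

Phase 1: N(10) = 3322·e^(0.283×10) = 3322·e^2.83 = 56292.8.
Phase 2 runs for 12 − 10 = 2 months at r = 0.216.
N(12) = 56292.8·e^(0.216×2) = 56292.8·e^0.432 = 86709.8.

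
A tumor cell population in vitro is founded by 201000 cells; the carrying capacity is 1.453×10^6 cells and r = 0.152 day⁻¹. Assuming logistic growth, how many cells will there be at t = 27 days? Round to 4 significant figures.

1318000 cells

A = (K − N₀)/N₀ = (1.453×10^6 − 201000)/201000 = 6.2289.
N(t) = K/(1 + A·e^(−rt)) = 1.453×10^6/(1 + 6.2289×e^(−0.152×27)).
e^(−4.104) = 0.016507; denominator = 1 + 6.2289×0.016507 = 1.1028.
N = 1.453×10^6/1.1028 = 1.317535×10^6.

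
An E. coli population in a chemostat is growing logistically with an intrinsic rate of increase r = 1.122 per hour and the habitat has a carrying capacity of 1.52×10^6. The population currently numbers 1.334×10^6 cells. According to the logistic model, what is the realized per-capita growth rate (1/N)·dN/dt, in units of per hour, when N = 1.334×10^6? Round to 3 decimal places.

(1/N)·dN/dt = r(1 − N/K) = 1.122 × (1 − 1.334×10^6/1.52×10^6).
= 1.122 × 0.12237 = 0.1373.

0.137 per hour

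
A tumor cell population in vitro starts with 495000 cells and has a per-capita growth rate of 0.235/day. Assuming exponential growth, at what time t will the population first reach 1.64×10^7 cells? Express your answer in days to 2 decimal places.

14.90 days

Set N₀·e^(rt) = 1.64×10^7: e^(0.235·t) = 1.64×10^7/495000 = 33.131.
0.235·t = ln(33.131) = 3.5005, so t = 3.5005/0.235 = 14.896.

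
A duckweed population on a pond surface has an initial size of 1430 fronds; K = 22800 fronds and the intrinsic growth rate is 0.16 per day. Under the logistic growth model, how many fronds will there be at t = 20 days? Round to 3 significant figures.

14200 fronds

A = (K − N₀)/N₀ = (22800 − 1430)/1430 = 14.944.
N(t) = K/(1 + A·e^(−rt)) = 22800/(1 + 14.944×e^(−0.16×20)).
e^(−3.2) = 0.040762; denominator = 1 + 14.944×0.040762 = 1.6092.
N = 22800/1.6092 = 14168.9.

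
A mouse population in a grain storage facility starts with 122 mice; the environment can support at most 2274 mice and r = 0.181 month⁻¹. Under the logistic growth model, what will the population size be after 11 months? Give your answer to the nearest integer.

667 mice

A = (K − N₀)/N₀ = (2274 − 122)/122 = 17.639.
N(t) = K/(1 + A·e^(−rt)) = 2274/(1 + 17.639×e^(−0.181×11)).
e^(−1.991) = 0.13656; denominator = 1 + 17.639×0.13656 = 3.4088.
N = 2274/3.4088 = 667.095.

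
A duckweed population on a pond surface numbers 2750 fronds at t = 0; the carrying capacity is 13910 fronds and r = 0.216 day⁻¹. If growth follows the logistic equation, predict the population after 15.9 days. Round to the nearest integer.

A = (K − N₀)/N₀ = (13910 − 2750)/2750 = 4.0582.
N(t) = K/(1 + A·e^(−rt)) = 13910/(1 + 4.0582×e^(−0.216×15.9)).
e^(−3.434) = 0.032245; denominator = 1 + 4.0582×0.032245 = 1.1309.
N = 13910/1.1309 = 12300.4.

12300 fronds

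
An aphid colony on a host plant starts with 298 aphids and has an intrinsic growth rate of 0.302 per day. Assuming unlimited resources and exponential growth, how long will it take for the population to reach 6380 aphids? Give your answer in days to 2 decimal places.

10.15 days

Set N₀·e^(rt) = 6380: e^(0.302·t) = 6380/298 = 21.409.
0.302·t = ln(21.409) = 3.0638, so t = 3.0638/0.302 = 10.145.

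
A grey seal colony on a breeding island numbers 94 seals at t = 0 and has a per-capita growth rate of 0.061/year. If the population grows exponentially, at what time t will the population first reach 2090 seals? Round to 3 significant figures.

50.8 years

Set N₀·e^(rt) = 2090: e^(0.061·t) = 2090/94 = 22.234.
0.061·t = ln(22.234) = 3.1016, so t = 3.1016/0.061 = 50.846.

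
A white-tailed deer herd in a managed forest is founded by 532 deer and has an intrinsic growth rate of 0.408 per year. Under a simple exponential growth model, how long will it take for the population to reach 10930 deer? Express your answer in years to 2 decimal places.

Set N₀·e^(rt) = 10930: e^(0.408·t) = 10930/532 = 20.545.
0.408·t = ln(20.545) = 3.0226, so t = 3.0226/0.408 = 7.4084.

7.41 years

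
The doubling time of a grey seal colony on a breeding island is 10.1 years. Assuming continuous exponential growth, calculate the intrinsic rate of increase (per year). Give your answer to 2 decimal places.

0.07 per year

r = ln(2)/t_d = 0.6931/10.1 = 0.068628.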